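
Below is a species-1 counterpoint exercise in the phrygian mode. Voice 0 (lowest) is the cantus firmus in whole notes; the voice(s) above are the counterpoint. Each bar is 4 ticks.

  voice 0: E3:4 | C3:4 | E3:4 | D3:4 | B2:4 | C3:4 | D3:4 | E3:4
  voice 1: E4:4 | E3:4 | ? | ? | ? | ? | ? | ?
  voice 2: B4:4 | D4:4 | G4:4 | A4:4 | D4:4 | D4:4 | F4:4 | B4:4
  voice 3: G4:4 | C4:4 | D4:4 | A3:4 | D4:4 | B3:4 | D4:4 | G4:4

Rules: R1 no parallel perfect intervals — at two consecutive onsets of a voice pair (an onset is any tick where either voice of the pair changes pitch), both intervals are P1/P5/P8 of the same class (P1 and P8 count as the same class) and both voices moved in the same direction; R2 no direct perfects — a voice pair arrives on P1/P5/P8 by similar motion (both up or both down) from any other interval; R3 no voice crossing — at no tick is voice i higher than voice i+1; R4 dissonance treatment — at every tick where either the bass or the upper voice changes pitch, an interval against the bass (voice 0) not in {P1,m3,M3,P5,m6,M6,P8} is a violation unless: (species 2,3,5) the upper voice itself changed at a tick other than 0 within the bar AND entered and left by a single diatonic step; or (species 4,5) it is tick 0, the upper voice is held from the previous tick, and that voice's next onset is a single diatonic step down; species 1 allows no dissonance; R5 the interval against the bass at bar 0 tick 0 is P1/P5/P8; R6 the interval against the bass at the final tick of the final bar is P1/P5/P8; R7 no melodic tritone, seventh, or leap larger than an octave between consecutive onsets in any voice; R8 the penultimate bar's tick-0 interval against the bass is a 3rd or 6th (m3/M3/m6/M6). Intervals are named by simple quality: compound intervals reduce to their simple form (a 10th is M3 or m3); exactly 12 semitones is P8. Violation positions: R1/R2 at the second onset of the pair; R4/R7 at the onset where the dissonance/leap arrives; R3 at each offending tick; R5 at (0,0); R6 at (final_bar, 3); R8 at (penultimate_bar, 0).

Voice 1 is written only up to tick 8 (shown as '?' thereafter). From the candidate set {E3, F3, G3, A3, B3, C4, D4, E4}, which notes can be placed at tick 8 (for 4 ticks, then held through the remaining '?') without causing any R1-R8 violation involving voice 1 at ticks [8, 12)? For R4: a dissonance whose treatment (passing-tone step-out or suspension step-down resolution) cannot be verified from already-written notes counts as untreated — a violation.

{E3}

E3: legal
F3: violates R4
G3: violates R2
A3: violates R4
B3: violates R2
C4: violates R2
D4: violates R2,R4,R7
E4: violates R2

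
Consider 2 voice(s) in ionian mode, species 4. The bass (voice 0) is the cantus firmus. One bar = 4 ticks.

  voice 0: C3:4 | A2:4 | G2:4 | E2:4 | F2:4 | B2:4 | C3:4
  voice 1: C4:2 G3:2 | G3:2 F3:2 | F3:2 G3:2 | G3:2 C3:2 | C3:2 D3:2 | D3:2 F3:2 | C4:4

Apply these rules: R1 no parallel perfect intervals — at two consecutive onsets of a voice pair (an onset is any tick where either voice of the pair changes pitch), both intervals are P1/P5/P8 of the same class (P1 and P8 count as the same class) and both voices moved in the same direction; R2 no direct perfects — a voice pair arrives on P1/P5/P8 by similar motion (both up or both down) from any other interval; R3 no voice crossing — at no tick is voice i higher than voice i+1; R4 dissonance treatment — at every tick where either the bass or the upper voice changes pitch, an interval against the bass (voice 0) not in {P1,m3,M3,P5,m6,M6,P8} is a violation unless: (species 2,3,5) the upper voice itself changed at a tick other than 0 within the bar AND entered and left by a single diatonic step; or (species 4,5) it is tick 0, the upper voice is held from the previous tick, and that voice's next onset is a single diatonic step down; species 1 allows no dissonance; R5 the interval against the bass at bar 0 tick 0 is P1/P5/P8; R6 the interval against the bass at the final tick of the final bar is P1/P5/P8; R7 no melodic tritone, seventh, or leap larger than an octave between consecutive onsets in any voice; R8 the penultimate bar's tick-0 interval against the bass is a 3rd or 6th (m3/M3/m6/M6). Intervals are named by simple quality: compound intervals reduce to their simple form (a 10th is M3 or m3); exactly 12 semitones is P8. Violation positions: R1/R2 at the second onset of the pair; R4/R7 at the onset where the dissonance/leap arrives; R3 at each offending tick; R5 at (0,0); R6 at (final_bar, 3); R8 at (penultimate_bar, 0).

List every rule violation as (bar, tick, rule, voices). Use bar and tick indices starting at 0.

bar 0: v0=C3 v1=C4 downbeat P8
bar 1: v0=A2 v1=G3 downbeat m7
bar 2: v0=G2 v1=F3 downbeat m7
bar 3: v0=E2 v1=G3 downbeat m3
bar 4: v0=F2 v1=C3 downbeat P5
bar 5: v0=B2 v1=D3 downbeat m3
bar 6: v0=C3 v1=C4 downbeat P8
  -> R4 @ bar 2 tick 0 v(0, 1): G2/F3 m7 untreated
  -> R7 @ bar 5 tick 0 v(0,): F2->B2 leap 6st
  -> R4 @ bar 5 tick 2 v(0, 1): B2/F3 TT untreated
  -> R2 @ bar 6 tick 0 v(0, 1): B2/F3 TT -> C3/C4 P8 similar

(2, 0, R4, (0, 1))
(5, 0, R7, (0,))
(5, 2, R4, (0, 1))
(6, 0, R2, (0, 1))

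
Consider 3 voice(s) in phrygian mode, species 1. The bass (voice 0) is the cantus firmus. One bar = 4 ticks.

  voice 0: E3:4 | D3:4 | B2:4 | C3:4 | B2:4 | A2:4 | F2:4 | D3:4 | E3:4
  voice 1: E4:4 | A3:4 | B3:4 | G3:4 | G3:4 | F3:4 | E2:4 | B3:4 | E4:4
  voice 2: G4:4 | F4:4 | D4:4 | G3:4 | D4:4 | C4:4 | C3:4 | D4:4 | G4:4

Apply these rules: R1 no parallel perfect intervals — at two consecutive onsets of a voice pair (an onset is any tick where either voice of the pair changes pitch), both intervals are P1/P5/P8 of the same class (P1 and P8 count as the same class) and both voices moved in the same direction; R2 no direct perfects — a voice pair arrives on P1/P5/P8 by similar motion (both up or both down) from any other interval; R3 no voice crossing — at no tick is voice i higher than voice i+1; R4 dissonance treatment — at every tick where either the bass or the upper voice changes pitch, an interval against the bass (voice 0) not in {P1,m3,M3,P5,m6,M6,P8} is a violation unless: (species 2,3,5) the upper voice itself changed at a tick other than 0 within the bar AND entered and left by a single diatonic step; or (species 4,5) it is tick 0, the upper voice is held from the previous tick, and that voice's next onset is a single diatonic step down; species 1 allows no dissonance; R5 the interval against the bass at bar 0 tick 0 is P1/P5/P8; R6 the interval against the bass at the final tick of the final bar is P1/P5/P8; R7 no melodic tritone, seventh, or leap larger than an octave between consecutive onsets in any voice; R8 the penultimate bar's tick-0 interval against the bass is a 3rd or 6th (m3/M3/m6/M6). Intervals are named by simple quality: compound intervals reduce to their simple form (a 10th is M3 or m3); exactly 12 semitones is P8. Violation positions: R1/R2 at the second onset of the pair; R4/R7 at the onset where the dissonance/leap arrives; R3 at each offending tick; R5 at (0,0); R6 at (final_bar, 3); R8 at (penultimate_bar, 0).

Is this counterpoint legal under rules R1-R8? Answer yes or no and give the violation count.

No (17 violations)

bar 0: v0=E3 v1=E4 v2=G4 (m3)
bar 1: v0=D3 v1=A3 v2=F4 (m3)
bar 2: v0=B2 v1=B3 v2=D4 (m3)
bar 3: v0=C3 v1=G3 v2=G3 (P5)
bar 4: v0=B2 v1=G3 v2=D4 (m3)
bar 5: v0=A2 v1=F3 v2=C4 (m3)
bar 6: v0=F2 v1=E2 v2=C3 (P5)
bar 7: v0=D3 v1=B3 v2=D4 (P8)
bar 8: v0=E3 v1=E4 v2=G4 (m3)
  R5 @ bar0.0: opens on m3
  R2 @ bar1.0: E3/E4 P8 -> D3/A3 P5 similar
  R2 @ bar3.0: B3/D4 m3 -> G3/G3 P1 similar
  R1 @ bar5.0: G3/D4 P5 -> F3/C4 P5 similar
  R2 @ bar6.0: A2/C4 m3 -> F2/C3 P5 similar
  R3 @ bar6.0: F2 above E2
  R4 @ bar6.0: F2/E2 m2 untreated
  R7 @ bar6.0: F3->E2 leap 13st
  R3 @ bar6.1: F2 above E2
  R3 @ bar6.2: F2 above E2
  R3 @ bar6.3: F2 above E2
  R2 @ bar7.0: F2/C3 P5 -> D3/D4 P8 similar
  R7 @ bar7.0: E2->B3 leap 19st
  R7 @ bar7.0: C3->D4 leap 14st
  R8 @ bar7.0: penult P8 not 3rd/6th
  R2 @ bar8.0: D3/B3 M6 -> E3/E4 P8 similar
  R6 @ bar8.3: closes on m3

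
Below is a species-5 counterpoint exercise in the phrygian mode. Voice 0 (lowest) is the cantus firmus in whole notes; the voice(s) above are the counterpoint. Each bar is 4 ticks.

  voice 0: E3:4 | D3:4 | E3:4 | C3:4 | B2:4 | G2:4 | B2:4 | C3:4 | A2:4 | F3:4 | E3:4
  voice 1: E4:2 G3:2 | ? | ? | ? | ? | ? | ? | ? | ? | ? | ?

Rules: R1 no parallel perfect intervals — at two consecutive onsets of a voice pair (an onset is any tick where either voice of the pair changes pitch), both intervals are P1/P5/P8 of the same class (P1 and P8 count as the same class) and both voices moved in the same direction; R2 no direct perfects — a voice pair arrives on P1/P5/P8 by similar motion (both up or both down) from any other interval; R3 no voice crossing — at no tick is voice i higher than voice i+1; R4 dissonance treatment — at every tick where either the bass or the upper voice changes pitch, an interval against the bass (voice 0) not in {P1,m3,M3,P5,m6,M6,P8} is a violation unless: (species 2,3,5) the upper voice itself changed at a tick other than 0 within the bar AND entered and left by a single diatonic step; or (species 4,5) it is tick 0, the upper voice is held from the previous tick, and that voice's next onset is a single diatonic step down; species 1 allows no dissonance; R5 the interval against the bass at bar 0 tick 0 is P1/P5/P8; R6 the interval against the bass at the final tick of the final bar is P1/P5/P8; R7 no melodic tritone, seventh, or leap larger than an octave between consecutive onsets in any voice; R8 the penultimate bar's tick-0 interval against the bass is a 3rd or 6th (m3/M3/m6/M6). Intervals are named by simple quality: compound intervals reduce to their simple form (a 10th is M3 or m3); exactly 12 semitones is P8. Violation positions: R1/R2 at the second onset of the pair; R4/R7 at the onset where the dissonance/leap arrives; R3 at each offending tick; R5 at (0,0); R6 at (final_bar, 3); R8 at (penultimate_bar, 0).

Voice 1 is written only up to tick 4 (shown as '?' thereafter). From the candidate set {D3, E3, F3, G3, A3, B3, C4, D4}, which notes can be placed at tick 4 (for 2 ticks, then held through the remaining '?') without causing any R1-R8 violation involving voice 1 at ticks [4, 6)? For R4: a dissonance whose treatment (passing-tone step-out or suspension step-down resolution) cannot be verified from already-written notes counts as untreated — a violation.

{A3, B3, D4, F3}

D3: violates R2
E3: violates R4
F3: legal
G3: violates R4
A3: legal
B3: legal
C4: violates R4
D4: legal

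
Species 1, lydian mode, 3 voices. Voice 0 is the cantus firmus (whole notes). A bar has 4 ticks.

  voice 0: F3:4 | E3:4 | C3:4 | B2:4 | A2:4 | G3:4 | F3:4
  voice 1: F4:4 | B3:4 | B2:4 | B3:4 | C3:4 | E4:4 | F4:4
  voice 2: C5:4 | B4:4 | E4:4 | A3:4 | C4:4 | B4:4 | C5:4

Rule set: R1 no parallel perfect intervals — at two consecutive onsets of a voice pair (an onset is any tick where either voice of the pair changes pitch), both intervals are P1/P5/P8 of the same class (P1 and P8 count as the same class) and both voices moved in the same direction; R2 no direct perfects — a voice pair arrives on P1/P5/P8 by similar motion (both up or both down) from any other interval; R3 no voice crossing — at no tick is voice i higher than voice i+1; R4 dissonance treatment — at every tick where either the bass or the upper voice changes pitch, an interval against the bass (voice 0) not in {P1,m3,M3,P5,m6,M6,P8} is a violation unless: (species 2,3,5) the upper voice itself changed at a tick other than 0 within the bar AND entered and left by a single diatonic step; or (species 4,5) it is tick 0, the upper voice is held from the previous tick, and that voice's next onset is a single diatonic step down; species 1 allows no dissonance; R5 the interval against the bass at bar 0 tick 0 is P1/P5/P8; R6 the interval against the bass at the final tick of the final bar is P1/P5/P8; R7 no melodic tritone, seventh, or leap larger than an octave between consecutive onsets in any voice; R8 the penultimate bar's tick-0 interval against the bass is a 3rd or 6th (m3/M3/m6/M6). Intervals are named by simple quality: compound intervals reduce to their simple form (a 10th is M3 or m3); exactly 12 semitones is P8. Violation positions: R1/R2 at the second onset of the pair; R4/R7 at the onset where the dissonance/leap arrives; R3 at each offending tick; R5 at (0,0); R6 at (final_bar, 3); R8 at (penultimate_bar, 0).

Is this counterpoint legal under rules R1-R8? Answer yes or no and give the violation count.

bar 0: v0=F3 v1=F4 v2=C5 (P5)
bar 1: v0=E3 v1=B3 v2=B4 (P5)
bar 2: v0=C3 v1=B2 v2=E4 (M3)
bar 3: v0=B2 v1=B3 v2=A3 (m7)
bar 4: v0=A2 v1=C3 v2=C4 (m3)
bar 5: v0=G3 v1=E4 v2=B4 (M3)
bar 6: v0=F3 v1=F4 v2=C5 (P5)
  R1 @ bar1.0: F3/C5 P5 -> E3/B4 P5 similar
  R2 @ bar1.0: F3/F4 P8 -> E3/B3 P5 similar
  R2 @ bar1.0: F4/C5 P5 -> B3/B4 P8 similar
  R7 @ bar1.0: F4->B3 leap 6st
  R3 @ bar2.0: C3 above B2
  R4 @ bar2.0: C3/B2 m2 untreated
  R3 @ bar2.1: C3 above B2
  R3 @ bar2.2: C3 above B2
  R3 @ bar2.3: C3 above B2
  R3 @ bar3.0: B3 above A3
  R4 @ bar3.0: B2/A3 m7 untreated
  R3 @ bar3.1: B3 above A3
  R3 @ bar3.2: B3 above A3
  R3 @ bar3.3: B3 above A3
  R7 @ bar4.0: B3->C3 leap 11st
  R2 @ bar5.0: C3/C4 P8 -> E4/B4 P5 similar
  R7 @ bar5.0: A2->G3 leap 10st
  R7 @ bar5.0: C3->E4 leap 16st
  R7 @ bar5.0: C4->B4 leap 11st
  R1 @ bar6.0: E4/B4 P5 -> F4/C5 P5 similar

No (20 violations)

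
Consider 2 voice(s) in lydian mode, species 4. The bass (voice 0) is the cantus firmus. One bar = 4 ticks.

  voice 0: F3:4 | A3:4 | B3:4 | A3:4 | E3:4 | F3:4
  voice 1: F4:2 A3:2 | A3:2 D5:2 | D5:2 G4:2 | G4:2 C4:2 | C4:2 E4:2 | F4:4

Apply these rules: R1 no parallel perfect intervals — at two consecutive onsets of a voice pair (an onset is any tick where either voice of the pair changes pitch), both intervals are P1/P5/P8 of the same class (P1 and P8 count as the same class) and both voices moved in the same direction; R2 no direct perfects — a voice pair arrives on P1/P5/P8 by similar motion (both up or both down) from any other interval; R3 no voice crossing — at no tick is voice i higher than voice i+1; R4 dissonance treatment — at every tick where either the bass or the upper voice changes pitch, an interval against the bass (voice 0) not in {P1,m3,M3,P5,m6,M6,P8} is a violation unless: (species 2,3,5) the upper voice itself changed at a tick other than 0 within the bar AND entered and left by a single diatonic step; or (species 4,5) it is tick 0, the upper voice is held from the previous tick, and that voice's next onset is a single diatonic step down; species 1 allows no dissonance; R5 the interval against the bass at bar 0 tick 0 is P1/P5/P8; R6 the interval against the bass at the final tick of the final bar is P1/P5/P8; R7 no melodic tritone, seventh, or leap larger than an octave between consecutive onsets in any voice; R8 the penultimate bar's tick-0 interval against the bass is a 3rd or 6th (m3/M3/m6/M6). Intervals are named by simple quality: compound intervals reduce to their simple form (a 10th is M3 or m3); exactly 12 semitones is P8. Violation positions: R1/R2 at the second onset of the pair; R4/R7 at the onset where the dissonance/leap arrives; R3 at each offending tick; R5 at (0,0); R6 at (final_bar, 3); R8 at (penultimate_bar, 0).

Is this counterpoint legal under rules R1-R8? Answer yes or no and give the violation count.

bar 0: v0=F3 v1=F4 (P8)
bar 1: v0=A3 v1=A3 (P1)
bar 2: v0=B3 v1=D5 (m3)
bar 3: v0=A3 v1=G4 (m7)
bar 4: v0=E3 v1=C4 (m6)
bar 5: v0=F3 v1=F4 (P8)
  R4 @ bar1.2: A3/D5 P4 untreated
  R7 @ bar1.2: A3->D5 leap 17st
  R4 @ bar3.0: A3/G4 m7 untreated
  R1 @ bar5.0: E3/E4 P8 -> F3/F4 P8 similar

No (4 violations)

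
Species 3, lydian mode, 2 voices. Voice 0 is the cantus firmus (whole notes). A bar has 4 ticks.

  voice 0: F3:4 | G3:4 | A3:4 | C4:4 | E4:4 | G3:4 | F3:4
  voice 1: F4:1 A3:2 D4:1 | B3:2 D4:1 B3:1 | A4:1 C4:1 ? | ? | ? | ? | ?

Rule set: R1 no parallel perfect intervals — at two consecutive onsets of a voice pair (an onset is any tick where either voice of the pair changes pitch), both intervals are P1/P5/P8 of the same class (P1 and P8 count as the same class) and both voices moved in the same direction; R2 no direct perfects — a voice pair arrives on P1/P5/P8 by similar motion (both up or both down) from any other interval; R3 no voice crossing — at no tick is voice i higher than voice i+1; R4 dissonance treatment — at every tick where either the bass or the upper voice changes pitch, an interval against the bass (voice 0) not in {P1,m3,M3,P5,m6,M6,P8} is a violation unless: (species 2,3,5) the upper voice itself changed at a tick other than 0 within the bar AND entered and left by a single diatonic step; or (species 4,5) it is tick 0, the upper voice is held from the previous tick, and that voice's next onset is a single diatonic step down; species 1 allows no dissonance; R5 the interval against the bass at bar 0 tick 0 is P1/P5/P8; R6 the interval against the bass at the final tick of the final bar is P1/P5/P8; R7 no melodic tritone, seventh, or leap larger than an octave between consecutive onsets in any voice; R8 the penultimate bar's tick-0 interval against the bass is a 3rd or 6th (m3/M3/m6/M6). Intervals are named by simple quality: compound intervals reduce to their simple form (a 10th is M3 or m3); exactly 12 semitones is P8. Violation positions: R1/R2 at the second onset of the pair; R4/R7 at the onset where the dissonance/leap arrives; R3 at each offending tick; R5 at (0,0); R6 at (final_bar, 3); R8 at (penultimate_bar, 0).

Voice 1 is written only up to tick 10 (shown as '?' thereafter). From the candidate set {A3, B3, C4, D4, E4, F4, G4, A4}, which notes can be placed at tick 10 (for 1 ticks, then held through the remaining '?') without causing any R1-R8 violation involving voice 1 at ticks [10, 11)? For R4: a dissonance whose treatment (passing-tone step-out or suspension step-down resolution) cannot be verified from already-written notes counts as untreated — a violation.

A3: legal
B3: violates R4
C4: legal
D4: violates R4
E4: legal
F4: legal
G4: violates R4
A4: legal

{A3, A4, C4, E4, F4}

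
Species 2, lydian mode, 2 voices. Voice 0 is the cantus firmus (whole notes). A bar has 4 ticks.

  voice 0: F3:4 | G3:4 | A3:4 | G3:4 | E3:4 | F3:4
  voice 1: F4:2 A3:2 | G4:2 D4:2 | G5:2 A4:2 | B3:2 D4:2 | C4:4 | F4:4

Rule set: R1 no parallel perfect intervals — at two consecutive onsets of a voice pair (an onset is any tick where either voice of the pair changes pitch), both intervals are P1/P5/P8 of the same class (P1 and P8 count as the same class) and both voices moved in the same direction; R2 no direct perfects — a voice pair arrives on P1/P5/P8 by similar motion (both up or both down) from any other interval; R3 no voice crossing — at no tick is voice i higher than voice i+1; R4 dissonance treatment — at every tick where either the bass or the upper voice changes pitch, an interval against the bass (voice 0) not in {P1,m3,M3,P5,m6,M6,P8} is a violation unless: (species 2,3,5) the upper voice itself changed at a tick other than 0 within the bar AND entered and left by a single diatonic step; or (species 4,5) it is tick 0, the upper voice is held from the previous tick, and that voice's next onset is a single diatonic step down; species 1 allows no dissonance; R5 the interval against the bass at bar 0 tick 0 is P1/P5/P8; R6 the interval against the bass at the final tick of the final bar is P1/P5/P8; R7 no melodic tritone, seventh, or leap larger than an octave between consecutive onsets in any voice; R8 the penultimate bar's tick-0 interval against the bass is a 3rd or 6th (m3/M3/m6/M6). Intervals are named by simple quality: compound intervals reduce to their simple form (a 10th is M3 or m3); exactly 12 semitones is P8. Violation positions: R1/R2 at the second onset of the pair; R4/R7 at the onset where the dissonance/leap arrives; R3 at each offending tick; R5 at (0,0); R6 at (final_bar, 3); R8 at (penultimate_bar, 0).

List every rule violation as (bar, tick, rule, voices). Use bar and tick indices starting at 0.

(1, 0, R2, (0, 1))
(1, 0, R7, (1,))
(2, 0, R4, (0, 1))
(2, 0, R7, (1,))
(2, 2, R7, (1,))
(3, 0, R7, (1,))
(5, 0, R2, (0, 1))

bar 0: v0=F3 v1=F4 downbeat P8
bar 1: v0=G3 v1=G4 downbeat P8
bar 2: v0=A3 v1=G5 downbeat m7
bar 3: v0=G3 v1=B3 downbeat M3
bar 4: v0=E3 v1=C4 downbeat m6
bar 5: v0=F3 v1=F4 downbeat P8
  -> R2 @ bar 1 tick 0 v(0, 1): F3/A3 M3 -> G3/G4 P8 similar
  -> R7 @ bar 1 tick 0 v(1,): A3->G4 leap 10st
  -> R4 @ bar 2 tick 0 v(0, 1): A3/G5 m7 untreated
  -> R7 @ bar 2 tick 0 v(1,): D4->G5 leap 17st
  -> R7 @ bar 2 tick 2 v(1,): G5->A4 leap 10st
  -> R7 @ bar 3 tick 0 v(1,): A4->B3 leap 10st
  -> R2 @ bar 5 tick 0 v(0, 1): E3/C4 m6 -> F3/F4 P8 similar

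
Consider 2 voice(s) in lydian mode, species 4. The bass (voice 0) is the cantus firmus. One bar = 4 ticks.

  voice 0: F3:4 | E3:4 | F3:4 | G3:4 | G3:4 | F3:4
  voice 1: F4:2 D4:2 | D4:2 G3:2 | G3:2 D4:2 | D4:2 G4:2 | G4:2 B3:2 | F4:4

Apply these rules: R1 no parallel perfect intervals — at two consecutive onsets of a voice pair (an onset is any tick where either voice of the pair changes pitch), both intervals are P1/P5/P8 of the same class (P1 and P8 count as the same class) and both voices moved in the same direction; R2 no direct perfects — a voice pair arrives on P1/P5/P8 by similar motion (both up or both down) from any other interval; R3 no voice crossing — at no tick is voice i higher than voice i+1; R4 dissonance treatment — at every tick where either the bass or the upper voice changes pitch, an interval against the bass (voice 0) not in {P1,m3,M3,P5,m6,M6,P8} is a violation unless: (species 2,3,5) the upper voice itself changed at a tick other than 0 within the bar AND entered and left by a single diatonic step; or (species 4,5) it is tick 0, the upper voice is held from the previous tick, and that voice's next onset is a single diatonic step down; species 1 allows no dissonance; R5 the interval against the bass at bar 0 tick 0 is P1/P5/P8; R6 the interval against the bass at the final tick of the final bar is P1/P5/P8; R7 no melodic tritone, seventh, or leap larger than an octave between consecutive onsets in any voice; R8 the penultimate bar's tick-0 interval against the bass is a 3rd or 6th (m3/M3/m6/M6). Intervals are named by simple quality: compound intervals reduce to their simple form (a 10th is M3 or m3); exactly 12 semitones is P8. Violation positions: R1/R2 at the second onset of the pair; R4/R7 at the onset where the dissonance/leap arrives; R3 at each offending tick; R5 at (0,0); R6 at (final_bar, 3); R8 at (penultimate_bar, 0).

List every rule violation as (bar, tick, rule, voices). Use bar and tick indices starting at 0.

bar 0: v0=F3 v1=F4 downbeat P8
bar 1: v0=E3 v1=D4 downbeat m7
bar 2: v0=F3 v1=G3 downbeat M2
bar 3: v0=G3 v1=D4 downbeat P5
bar 4: v0=G3 v1=G4 downbeat P8
bar 5: v0=F3 v1=F4 downbeat P8
  -> R4 @ bar 1 tick 0 v(0, 1): E3/D4 m7 untreated
  -> R4 @ bar 2 tick 0 v(0, 1): F3/G3 M2 untreated
  -> R8 @ bar 4 tick 0 v(0, 1): penult P8 not 3rd/6th
  -> R7 @ bar 5 tick 0 v(1,): B3->F4 leap 6st

(1, 0, R4, (0, 1))
(2, 0, R4, (0, 1))
(4, 0, R8, (0, 1))
(5, 0, R7, (1,))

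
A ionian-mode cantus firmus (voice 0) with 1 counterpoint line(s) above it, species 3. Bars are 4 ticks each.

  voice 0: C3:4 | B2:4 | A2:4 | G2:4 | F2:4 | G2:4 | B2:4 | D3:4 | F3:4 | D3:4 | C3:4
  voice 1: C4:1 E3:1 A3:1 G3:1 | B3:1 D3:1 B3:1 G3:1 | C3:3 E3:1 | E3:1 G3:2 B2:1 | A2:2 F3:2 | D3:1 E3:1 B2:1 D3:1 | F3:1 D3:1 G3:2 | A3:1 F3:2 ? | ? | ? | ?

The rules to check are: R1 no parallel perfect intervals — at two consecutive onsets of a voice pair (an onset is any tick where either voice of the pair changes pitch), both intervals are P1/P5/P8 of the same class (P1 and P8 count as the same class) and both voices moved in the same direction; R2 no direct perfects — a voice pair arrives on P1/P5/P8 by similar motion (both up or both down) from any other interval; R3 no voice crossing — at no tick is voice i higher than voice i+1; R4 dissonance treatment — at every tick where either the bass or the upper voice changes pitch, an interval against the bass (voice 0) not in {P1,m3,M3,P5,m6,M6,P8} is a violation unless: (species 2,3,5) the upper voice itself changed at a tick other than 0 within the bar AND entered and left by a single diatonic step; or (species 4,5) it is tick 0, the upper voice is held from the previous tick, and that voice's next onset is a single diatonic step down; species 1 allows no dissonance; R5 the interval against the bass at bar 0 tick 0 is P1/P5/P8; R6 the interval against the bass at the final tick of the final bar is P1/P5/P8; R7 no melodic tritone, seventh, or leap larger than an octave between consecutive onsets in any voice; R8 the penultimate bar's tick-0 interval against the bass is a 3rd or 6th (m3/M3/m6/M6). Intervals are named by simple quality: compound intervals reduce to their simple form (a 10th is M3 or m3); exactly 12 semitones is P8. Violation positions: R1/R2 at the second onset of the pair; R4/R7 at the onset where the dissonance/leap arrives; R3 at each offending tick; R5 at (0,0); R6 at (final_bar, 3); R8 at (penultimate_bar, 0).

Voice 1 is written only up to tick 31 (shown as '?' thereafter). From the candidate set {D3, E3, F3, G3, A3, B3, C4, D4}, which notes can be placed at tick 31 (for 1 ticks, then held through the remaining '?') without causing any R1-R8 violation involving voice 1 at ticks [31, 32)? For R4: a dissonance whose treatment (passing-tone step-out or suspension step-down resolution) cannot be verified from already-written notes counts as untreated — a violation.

{A3, D3, D4, F3}

D3: legal
E3: violates R4
F3: legal
G3: violates R4
A3: legal
B3: violates R7
C4: violates R4
D4: legal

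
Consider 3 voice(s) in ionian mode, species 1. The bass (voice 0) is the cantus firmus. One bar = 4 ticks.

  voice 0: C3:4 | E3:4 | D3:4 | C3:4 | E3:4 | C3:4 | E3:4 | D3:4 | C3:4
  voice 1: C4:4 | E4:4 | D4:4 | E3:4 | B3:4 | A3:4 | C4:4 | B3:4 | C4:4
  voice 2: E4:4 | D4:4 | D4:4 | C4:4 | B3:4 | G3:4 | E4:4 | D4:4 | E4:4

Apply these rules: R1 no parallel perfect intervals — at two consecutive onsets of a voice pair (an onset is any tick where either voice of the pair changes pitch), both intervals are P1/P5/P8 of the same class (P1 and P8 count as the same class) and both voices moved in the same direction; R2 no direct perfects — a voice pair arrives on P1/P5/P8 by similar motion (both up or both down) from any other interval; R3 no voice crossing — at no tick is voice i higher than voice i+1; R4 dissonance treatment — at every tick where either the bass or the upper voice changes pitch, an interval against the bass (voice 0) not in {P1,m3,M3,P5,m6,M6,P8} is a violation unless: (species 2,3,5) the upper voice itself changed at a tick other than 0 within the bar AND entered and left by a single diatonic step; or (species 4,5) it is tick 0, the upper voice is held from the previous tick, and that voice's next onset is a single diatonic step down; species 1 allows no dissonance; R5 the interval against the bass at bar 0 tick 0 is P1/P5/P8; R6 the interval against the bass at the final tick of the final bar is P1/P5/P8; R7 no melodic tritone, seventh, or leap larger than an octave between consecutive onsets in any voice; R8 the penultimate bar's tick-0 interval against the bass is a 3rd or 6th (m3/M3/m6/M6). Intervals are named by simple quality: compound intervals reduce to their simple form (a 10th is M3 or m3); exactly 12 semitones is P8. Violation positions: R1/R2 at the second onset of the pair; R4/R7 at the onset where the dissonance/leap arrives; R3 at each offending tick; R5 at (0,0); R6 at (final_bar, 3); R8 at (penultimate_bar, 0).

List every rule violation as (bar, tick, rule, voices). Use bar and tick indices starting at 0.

(0, 0, R5, (0, 2))
(1, 0, R1, (0, 1))
(1, 0, R3, (1, 2))
(1, 0, R4, (0, 2))
(1, 1, R3, (1, 2))
(1, 2, R3, (1, 2))
(1, 3, R3, (1, 2))
(2, 0, R1, (0, 1))
(3, 0, R1, (0, 2))
(3, 0, R7, (1,))
(4, 0, R2, (0, 1))
(5, 0, R1, (0, 2))
(5, 0, R3, (1, 2))
(5, 1, R3, (1, 2))
(5, 2, R3, (1, 2))
(5, 3, R3, (1, 2))
(6, 0, R2, (0, 2))
(7, 0, R1, (0, 2))
(7, 0, R8, (0, 2))
(8, 3, R6, (0, 2))

bar 0: v0=C3 v1=C4 v2=E4 downbeat M3
bar 1: v0=E3 v1=E4 v2=D4 downbeat m7
bar 2: v0=D3 v1=D4 v2=D4 downbeat P8
bar 3: v0=C3 v1=E3 v2=C4 downbeat P8
bar 4: v0=E3 v1=B3 v2=B3 downbeat P5
bar 5: v0=C3 v1=A3 v2=G3 downbeat P5
bar 6: v0=E3 v1=C4 v2=E4 downbeat P8
bar 7: v0=D3 v1=B3 v2=D4 downbeat P8
bar 8: v0=C3 v1=C4 v2=E4 downbeat M3
  -> R5 @ bar 0 tick 0 v(0, 2): opens on M3
  -> R1 @ bar 1 tick 0 v(0, 1): C3/C4 P8 -> E3/E4 P8 similar
  -> R3 @ bar 1 tick 0 v(1, 2): E4 above D4
  -> R4 @ bar 1 tick 0 v(0, 2): E3/D4 m7 untreated
  -> R3 @ bar 1 tick 1 v(1, 2): E4 above D4
  -> R3 @ bar 1 tick 2 v(1, 2): E4 above D4
  -> R3 @ bar 1 tick 3 v(1, 2): E4 above D4
  -> R1 @ bar 2 tick 0 v(0, 1): E3/E4 P8 -> D3/D4 P8 similar
  -> R1 @ bar 3 tick 0 v(0, 2): D3/D4 P8 -> C3/C4 P8 similar
  -> R7 @ bar 3 tick 0 v(1,): D4->E3 leap 10st
  -> R2 @ bar 4 tick 0 v(0, 1): C3/E3 M3 -> E3/B3 P5 similar
  -> R1 @ bar 5 tick 0 v(0, 2): E3/B3 P5 -> C3/G3 P5 similar
  -> R3 @ bar 5 tick 0 v(1, 2): A3 above G3
  -> R3 @ bar 5 tick 1 v(1, 2): A3 above G3
  -> R3 @ bar 5 tick 2 v(1, 2): A3 above G3
  -> R3 @ bar 5 tick 3 v(1, 2): A3 above G3
  -> R2 @ bar 6 tick 0 v(0, 2): C3/G3 P5 -> E3/E4 P8 similar
  -> R1 @ bar 7 tick 0 v(0, 2): E3/E4 P8 -> D3/D4 P8 similar
  -> R8 @ bar 7 tick 0 v(0, 2): penult P8 not 3rd/6th
  -> R6 @ bar 8 tick 3 v(0, 2): closes on M3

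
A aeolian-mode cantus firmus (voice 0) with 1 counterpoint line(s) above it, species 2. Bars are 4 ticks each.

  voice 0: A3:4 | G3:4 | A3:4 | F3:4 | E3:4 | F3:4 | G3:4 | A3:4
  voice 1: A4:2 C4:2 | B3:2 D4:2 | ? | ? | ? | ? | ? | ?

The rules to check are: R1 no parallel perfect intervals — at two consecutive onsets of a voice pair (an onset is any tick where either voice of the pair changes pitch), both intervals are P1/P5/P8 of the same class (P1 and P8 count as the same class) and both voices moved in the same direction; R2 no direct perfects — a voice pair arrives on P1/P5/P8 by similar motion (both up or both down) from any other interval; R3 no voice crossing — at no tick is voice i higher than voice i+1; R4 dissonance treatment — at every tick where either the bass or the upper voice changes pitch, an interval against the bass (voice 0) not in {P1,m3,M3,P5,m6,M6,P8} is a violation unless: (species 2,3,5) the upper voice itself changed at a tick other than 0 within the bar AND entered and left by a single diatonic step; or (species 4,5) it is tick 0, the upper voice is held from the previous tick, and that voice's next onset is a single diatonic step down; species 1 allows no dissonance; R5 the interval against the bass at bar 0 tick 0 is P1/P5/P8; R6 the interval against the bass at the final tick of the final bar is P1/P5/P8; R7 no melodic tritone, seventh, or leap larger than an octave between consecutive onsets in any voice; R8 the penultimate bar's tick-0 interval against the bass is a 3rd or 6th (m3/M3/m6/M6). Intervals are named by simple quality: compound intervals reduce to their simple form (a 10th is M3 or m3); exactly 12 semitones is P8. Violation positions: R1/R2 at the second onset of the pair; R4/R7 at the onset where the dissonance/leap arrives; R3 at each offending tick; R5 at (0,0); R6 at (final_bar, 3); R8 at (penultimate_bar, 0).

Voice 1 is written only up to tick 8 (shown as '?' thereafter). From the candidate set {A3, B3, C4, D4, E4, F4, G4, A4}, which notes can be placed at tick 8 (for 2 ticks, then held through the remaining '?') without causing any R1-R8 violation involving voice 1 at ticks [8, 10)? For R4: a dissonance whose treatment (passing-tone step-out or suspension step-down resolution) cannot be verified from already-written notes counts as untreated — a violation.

A3: legal
B3: violates R4
C4: legal
D4: violates R4
E4: violates R1
F4: legal
G4: violates R4
A4: violates R2

{A3, C4, F4}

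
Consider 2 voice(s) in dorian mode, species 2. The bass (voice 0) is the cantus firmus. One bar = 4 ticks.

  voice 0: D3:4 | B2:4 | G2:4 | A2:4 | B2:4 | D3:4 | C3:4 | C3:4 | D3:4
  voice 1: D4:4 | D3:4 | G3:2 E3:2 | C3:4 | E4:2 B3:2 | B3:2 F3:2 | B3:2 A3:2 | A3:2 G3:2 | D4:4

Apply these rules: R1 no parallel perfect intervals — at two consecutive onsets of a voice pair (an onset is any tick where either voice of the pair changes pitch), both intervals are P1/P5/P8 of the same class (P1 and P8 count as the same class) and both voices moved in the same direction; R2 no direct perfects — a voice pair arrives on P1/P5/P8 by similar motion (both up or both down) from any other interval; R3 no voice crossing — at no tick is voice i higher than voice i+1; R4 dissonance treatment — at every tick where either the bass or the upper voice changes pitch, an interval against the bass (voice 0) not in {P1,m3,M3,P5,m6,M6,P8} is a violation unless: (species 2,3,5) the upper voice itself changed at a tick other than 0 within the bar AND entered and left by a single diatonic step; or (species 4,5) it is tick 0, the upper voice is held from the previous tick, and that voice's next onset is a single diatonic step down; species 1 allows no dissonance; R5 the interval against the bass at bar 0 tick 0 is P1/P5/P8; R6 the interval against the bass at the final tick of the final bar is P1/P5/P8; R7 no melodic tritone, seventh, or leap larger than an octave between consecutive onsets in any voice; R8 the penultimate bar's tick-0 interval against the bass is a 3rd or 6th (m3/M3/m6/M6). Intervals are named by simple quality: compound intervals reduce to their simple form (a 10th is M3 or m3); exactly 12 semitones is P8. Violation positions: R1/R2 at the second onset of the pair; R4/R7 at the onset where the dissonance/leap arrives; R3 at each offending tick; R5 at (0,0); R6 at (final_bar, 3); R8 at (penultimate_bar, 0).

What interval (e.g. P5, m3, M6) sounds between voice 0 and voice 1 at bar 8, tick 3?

voice 0=D3 voice 1=D4 -> P8

P8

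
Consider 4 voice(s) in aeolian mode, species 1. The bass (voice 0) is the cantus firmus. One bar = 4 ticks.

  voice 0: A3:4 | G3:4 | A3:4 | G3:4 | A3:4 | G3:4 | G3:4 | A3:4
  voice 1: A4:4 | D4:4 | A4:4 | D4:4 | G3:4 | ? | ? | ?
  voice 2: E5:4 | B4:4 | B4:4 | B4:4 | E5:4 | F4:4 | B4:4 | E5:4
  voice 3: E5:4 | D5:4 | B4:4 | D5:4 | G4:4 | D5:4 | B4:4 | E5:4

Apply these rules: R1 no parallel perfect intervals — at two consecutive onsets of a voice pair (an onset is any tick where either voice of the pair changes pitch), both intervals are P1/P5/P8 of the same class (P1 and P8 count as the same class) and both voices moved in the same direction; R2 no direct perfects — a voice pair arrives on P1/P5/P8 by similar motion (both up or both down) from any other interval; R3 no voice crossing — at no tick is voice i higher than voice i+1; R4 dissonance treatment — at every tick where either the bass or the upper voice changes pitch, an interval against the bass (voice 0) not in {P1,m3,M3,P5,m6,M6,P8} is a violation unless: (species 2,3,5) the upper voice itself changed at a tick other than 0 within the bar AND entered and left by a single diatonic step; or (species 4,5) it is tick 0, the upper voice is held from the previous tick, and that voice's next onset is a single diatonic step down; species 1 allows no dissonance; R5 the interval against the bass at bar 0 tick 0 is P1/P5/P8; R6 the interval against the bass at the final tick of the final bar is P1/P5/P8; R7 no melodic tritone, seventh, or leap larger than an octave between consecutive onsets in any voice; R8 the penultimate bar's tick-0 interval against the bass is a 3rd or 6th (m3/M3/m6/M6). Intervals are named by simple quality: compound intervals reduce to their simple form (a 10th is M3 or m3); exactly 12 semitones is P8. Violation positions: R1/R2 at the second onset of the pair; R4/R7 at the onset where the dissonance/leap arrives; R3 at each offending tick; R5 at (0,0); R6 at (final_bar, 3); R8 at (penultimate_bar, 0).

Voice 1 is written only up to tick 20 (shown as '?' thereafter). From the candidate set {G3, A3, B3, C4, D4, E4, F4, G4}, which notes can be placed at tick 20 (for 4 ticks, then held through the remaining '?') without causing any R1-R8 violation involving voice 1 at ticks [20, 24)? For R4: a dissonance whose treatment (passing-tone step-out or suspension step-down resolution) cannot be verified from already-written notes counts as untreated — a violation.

G3: legal
A3: violates R4
B3: legal
C4: violates R4
D4: violates R1
E4: legal
F4: violates R4,R7
G4: violates R2,R3

{B3, E4, G3}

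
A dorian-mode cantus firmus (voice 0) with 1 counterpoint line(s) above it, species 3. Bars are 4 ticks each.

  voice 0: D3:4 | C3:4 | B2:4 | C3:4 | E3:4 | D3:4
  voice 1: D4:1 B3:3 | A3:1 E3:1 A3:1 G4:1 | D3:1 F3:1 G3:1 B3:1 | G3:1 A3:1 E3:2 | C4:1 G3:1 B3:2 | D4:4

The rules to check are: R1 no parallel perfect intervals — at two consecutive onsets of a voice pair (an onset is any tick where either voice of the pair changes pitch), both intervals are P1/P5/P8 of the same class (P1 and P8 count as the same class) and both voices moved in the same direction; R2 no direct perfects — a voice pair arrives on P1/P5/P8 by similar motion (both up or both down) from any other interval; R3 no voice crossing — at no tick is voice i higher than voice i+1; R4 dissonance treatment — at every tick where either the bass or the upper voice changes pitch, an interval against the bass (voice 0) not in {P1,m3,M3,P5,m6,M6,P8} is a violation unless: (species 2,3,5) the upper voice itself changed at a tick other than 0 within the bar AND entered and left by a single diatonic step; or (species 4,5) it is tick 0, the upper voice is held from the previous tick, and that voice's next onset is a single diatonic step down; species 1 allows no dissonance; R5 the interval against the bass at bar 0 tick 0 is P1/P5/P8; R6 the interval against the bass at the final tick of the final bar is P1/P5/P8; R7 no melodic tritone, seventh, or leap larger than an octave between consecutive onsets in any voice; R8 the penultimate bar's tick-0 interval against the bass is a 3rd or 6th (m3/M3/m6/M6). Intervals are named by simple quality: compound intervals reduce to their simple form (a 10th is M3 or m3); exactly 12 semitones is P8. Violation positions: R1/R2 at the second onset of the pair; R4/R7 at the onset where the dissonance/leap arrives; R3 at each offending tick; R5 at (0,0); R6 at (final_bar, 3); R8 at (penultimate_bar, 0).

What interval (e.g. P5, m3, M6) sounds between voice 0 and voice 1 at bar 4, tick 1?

m3

voice 0=E3 voice 1=G3 -> m3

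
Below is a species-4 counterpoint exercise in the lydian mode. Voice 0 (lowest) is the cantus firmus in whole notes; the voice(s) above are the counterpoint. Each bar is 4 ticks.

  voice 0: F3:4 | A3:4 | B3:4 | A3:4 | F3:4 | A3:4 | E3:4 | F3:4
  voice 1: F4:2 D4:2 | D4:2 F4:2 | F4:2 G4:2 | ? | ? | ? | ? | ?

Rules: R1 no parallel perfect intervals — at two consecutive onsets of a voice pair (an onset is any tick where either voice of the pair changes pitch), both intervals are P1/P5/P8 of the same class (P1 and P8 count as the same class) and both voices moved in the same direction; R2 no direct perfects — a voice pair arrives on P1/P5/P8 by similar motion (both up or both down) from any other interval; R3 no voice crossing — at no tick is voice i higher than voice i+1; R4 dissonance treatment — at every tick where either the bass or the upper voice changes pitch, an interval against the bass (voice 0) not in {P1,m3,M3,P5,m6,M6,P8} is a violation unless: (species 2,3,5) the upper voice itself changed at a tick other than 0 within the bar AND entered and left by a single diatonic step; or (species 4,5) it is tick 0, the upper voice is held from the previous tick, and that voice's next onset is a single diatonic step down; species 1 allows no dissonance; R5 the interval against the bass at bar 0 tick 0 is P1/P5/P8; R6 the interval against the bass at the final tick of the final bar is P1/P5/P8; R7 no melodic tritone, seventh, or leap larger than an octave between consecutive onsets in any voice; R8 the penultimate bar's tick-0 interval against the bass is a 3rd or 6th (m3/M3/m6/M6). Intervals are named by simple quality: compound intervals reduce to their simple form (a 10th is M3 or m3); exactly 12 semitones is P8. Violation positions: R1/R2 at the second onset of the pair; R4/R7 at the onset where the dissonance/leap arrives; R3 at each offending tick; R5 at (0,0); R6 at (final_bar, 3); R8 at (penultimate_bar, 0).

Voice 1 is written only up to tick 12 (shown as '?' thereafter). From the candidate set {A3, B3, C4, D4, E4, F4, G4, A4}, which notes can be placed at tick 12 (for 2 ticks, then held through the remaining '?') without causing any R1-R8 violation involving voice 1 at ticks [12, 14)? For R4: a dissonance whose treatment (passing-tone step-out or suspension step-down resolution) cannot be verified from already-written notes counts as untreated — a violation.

A3: violates R2,R7
B3: violates R4
C4: legal
D4: violates R4
E4: violates R2
F4: legal
G4: violates R4
A4: legal

{A4, C4, F4}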